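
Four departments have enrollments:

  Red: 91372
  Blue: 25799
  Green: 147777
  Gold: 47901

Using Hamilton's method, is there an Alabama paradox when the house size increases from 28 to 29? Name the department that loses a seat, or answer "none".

Blue

At 28 seats: Red 8, Blue 3, Green 13, Gold 4.
At 29 seats: Red 9, Blue 2, Green 14, Gold 4.
Blue drops from 3 to 2.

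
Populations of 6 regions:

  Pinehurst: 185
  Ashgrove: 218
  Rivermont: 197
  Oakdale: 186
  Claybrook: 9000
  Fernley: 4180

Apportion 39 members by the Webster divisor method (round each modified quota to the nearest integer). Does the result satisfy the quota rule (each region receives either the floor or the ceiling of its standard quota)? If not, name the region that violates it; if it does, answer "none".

Standard quotas: Pinehurst 0.517, Ashgrove 0.609, Rivermont 0.550, Oakdale 0.519, Claybrook 25.132, Fernley 11.673.
Webster allocation: Pinehurst 1, Ashgrove 1, Rivermont 1, Oakdale 1, Claybrook 24, Fernley 11.
Claybrook has quota 25.132 (lower 25, upper 26) but receives 24 — outside the quota interval.

Claybrook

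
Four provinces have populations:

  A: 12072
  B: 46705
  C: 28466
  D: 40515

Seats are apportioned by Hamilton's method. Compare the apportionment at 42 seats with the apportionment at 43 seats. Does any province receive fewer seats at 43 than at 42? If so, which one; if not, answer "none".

C

At 42 seats: A 4, B 15, C 10, D 13.
At 43 seats: A 4, B 16, C 9, D 14.
C drops from 10 to 9.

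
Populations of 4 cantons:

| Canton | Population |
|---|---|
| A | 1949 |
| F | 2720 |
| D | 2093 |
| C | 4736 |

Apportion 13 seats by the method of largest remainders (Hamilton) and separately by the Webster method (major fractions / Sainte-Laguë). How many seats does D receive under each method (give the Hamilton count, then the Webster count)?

Hamilton: A 2, F 3, D 3, C 5.
Webster: A 2, F 3, D 2, C 6.
D gets 3 under Hamilton and 2 under Webster.

3 and 2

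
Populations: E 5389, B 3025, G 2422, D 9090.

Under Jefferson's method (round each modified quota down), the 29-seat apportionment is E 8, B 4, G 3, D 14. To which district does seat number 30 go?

D

Priority for the next seat is population ÷ (current seats + 1).
Priorities: E 598.778, B 605.000, G 605.500, D 606.000.
Highest priority: D.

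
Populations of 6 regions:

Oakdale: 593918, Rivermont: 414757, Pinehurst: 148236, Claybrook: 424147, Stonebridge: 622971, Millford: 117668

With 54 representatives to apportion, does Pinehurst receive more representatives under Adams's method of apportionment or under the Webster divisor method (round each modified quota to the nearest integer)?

Adams

Adams: Oakdale 13, Rivermont 10, Pinehurst 4, Claybrook 10, Stonebridge 14, Millford 3.
Webster: Oakdale 14, Rivermont 10, Pinehurst 3, Claybrook 10, Stonebridge 14, Millford 3.
Pinehurst gets 4 under Adams and 3 under Webster.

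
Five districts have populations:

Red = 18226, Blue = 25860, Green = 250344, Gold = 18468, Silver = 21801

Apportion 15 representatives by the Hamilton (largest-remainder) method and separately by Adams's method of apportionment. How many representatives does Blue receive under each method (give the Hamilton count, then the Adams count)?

Hamilton: Red 1, Blue 1, Green 11, Gold 1, Silver 1.
Adams: Red 1, Blue 2, Green 10, Gold 1, Silver 1.
Blue gets 1 under Hamilton and 2 under Adams.

1 and 2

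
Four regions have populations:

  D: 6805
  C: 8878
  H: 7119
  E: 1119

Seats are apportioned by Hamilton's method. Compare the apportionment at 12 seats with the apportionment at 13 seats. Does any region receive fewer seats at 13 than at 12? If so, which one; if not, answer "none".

E

At 12 seats: D 3, C 4, H 4, E 1.
At 13 seats: D 4, C 5, H 4, E 0.
E drops from 1 to 0.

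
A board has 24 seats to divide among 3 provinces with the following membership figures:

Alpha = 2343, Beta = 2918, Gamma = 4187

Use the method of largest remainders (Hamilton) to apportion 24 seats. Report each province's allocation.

Total 9448; standard divisor 9448/24 ≈ 393.667.
Standard quotas: Alpha 5.952, Beta 7.412, Gamma 10.636.
Lower quotas: Alpha 5, Beta 7, Gamma 10 (sum 22, leaving 2 seats).
Remainders in descending order: Alpha 0.952, Gamma 0.636, Beta 0.412.
The surplus seats go to Alpha, Gamma.

Alpha: 6, Beta: 7, Gamma: 11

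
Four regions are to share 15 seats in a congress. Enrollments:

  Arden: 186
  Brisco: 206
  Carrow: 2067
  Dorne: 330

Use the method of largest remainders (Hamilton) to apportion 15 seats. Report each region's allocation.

The standard divisor is 2789/15 ≈ 185.933.
Standard quotas: Arden 1.000, Brisco 1.108, Carrow 11.117, Dorne 1.775.
Lower quotas: Arden 1, Brisco 1, Carrow 11, Dorne 1 (sum 14, leaving 1 seat).
Remainders in descending order: Dorne 0.775, Carrow 0.117, Brisco 0.108, Arden 0.000.
Largest remainder: Dorne receives the extra seat.

Arden=1, Brisco=1, Carrow=11, Dorne=2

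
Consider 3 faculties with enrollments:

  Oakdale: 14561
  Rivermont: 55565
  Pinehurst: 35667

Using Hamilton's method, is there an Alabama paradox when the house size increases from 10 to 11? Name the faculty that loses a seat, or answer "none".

Oakdale

At 10 seats: Oakdale 2, Rivermont 5, Pinehurst 3.
At 11 seats: Oakdale 1, Rivermont 6, Pinehurst 4.
Oakdale drops from 2 to 1.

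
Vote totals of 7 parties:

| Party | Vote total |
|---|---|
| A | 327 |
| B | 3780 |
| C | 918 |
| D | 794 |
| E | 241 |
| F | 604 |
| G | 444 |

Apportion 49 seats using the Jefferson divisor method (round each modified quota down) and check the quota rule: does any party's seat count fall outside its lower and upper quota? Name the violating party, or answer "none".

Standard quotas: A 2.254, B 26.058, C 6.328, D 5.474, E 1.661, F 4.164, G 3.061.
Jefferson allocation: A 2, B 28, C 6, D 5, E 1, F 4, G 3.
B has quota 26.058 (lower 26, upper 27) but receives 28 — outside the quota interval.

B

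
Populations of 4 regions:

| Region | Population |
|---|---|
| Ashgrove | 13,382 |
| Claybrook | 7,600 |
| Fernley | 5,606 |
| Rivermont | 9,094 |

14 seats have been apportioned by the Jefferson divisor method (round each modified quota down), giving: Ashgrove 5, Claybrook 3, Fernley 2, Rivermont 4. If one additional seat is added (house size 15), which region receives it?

Priority for the next seat is population ÷ (current seats + 1).
Priorities: Ashgrove 2230.333, Claybrook 1900.000, Fernley 1868.667, Rivermont 1818.800.
Highest priority: Ashgrove.

Ashgrove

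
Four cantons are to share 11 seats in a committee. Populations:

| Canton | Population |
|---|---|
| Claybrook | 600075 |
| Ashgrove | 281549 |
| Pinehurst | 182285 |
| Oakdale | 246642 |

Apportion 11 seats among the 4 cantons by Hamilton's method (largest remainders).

Claybrook 5, Ashgrove 2, Pinehurst 2, Oakdale 2

Standard divisor: 1310551 ÷ 11 = 119141.
Standard quotas: Claybrook 5.0367, Ashgrove 2.3632, Pinehurst 1.5300, Oakdale 2.0702.
Lower quotas: Claybrook 5, Ashgrove 2, Pinehurst 1, Oakdale 2 (sum 10, leaving 1 seat).
Remainders in descending order: Pinehurst 0.5300, Ashgrove 0.3632, Oakdale 0.0702, Claybrook 0.0367.
The surplus seat goes to Pinehurst.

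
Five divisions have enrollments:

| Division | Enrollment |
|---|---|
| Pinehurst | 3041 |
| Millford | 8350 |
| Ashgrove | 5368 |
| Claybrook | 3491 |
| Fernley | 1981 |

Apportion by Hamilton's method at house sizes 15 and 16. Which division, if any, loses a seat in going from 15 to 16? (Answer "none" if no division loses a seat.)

At 15 seats: Pinehurst 2, Millford 6, Ashgrove 4, Claybrook 2, Fernley 1.
At 16 seats: Pinehurst 2, Millford 6, Ashgrove 4, Claybrook 3, Fernley 1.
No division's allocation decreased.

none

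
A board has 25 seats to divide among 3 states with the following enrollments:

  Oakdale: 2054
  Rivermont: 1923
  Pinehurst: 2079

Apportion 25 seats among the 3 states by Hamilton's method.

Oakdale: 8, Rivermont: 8, Pinehurst: 9

The standard divisor is 6056/25 ≈ 242.24.
Standard quotas: Oakdale 8.479, Rivermont 7.938, Pinehurst 8.582.
Lower quotas: Oakdale 8, Rivermont 7, Pinehurst 8 (sum 23, leaving 2 seats).
Remainders in descending order: Rivermont 0.938, Pinehurst 0.582, Oakdale 0.479.
The surplus seats go to Rivermont, Pinehurst.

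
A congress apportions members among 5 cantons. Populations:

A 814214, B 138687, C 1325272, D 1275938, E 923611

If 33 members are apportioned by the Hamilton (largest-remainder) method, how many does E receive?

Standard divisor: 4477722 ÷ 33 ≈ 135688.545.
Standard quotas: A 6.0006, B 1.0221, C 9.7670, D 9.4034, E 6.8068.
Lower quotas: A 6, B 1, C 9, D 9, E 6 (sum 31, leaving 2 seats).
Remainders in descending order: E 0.8068, C 0.7670, D 0.4034, B 0.0221, A 0.0006.
The surplus seats go to E, C.
E receives 7.

7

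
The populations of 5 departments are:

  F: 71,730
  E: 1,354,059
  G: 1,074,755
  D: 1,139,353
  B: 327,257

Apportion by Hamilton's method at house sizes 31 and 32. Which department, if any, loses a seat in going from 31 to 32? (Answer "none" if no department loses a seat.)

F

At 31 seats: F 1, E 11, G 8, D 9, B 2.
At 32 seats: F 0, E 11, G 9, D 9, B 3.
F drops from 1 to 0.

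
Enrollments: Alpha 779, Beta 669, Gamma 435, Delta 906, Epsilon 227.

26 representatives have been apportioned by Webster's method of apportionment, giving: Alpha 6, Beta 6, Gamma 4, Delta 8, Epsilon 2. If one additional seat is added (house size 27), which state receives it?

Alpha

Priority for the next seat is population ÷ (current seats + 0.5).
Priorities: Alpha 119.846, Beta 102.923, Gamma 96.667, Delta 106.588, Epsilon 90.800.
Highest priority: Alpha.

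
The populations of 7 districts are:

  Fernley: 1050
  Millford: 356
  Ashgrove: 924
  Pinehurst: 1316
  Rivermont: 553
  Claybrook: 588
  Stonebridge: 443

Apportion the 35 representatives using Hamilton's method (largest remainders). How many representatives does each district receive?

Total 5230; standard divisor 5230/35 ≈ 149.429.
Standard quotas: Fernley 7.027, Millford 2.382, Ashgrove 6.184, Pinehurst 8.807, Rivermont 3.701, Claybrook 3.935, Stonebridge 2.965.
Lower quotas: Fernley 7, Millford 2, Ashgrove 6, Pinehurst 8, Rivermont 3, Claybrook 3, Stonebridge 2 (sum 31, leaving 4 seats).
Remainders in descending order: Stonebridge 0.965, Claybrook 0.935, Pinehurst 0.807, Rivermont 0.701, Millford 0.382, Ashgrove 0.184, Fernley 0.027.
Largest remainders: Stonebridge, Claybrook, Pinehurst, Rivermont receive the extra seats.

Fernley 7; Millford 2; Ashgrove 6; Pinehurst 9; Rivermont 4; Claybrook 4; Stonebridge 3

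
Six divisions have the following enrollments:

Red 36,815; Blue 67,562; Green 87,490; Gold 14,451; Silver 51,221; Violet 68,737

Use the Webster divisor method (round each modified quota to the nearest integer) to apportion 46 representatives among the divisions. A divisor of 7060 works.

Red: 5; Blue: 10; Green: 12; Gold: 2; Silver: 7; Violet: 10

With modified divisor 7060: modified quotas Red 5.215, Blue 9.570, Green 12.392, Gold 2.047, Silver 7.255, Violet 9.736.
Rounding to the nearest integer: Red 5, Blue 10, Green 12, Gold 2, Silver 7, Violet 10 (total 46).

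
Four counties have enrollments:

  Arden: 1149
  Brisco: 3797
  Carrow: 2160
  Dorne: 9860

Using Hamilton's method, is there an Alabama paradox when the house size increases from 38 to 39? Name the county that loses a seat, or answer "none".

At 38 seats: Arden 3, Brisco 8, Carrow 5, Dorne 22.
At 39 seats: Arden 2, Brisco 9, Carrow 5, Dorne 23.
Arden drops from 3 to 2.

Arden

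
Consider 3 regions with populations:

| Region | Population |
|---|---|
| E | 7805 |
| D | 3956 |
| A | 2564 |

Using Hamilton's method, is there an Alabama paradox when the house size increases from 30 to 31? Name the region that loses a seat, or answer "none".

A

At 30 seats: E 16, D 8, A 6.
At 31 seats: E 17, D 9, A 5.
A drops from 6 to 5.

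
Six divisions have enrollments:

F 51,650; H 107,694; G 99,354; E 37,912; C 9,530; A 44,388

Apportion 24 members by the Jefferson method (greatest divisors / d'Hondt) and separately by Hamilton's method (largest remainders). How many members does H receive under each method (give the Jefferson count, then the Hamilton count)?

8 and 7

Jefferson: F 4, H 8, G 7, E 2, C 0, A 3.
Hamilton: F 3, H 7, G 7, E 3, C 1, A 3.
H gets 8 under Jefferson and 7 under Hamilton.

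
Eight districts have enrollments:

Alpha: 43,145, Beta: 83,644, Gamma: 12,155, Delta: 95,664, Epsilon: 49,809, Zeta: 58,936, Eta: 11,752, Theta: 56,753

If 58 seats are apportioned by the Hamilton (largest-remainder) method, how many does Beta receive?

The standard divisor is 411858/58 = 7101.
Standard quotas: Alpha 6.0759, Beta 11.7792, Gamma 1.7117, Delta 13.4719, Epsilon 7.0144, Zeta 8.2997, Eta 1.6550, Theta 7.9923.
Lower quotas: Alpha 6, Beta 11, Gamma 1, Delta 13, Epsilon 7, Zeta 8, Eta 1, Theta 7 (sum 54, leaving 4 seats).
Remainders in descending order: Theta 0.9923, Beta 0.7792, Gamma 0.7117, Eta 0.6550, Delta 0.4719, Zeta 0.2997, Alpha 0.0759, Epsilon 0.0144.
The surplus seats go to Theta, Beta, Gamma, Eta.
Beta receives 12.

12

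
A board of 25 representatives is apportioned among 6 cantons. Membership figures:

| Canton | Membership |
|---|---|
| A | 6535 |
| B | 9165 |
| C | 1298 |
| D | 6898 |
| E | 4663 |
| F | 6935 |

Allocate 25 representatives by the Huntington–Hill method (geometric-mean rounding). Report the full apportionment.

A 5, B 6, C 1, D 5, E 3, F 5

With divisor 1438: modified quotas A 4.545, B 6.373, C 0.903, D 4.797, E 3.243, F 4.823.
Geometric-mean thresholds: A √(4·5)=4.472, B √(6·7)=6.481, C (min 1), D √(4·5)=4.472, E √(3·4)=3.464, F √(4·5)=4.472.
Each quota rounded against its threshold gives A 5, B 6, C 1, D 5, E 3, F 5 (total 25).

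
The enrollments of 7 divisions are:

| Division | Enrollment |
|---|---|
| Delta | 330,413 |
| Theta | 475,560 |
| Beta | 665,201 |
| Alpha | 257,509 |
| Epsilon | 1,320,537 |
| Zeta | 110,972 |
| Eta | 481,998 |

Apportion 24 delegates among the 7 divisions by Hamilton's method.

The standard divisor is 3642190/24 ≈ 151757.917.
Standard quotas: Delta 2.1772, Theta 3.1337, Beta 4.3833, Alpha 1.6968, Epsilon 8.7016, Zeta 0.7312, Eta 3.1761.
Lower quotas: Delta 2, Theta 3, Beta 4, Alpha 1, Epsilon 8, Zeta 0, Eta 3 (sum 21, leaving 3 seats).
Remainders in descending order: Zeta 0.7312, Epsilon 0.7016, Alpha 0.6968, Beta 0.3833, Delta 0.1772, Eta 0.1761, Theta 0.1337.
Largest remainders: Zeta, Epsilon, Alpha receive the extra seats.

Delta 2, Theta 3, Beta 4, Alpha 2, Epsilon 9, Zeta 1, Eta 3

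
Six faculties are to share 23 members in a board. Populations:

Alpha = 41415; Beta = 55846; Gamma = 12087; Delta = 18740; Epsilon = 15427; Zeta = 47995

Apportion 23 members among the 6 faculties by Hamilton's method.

Alpha: 5, Beta: 7, Gamma: 1, Delta: 2, Epsilon: 2, Zeta: 6

Standard divisor: 191510 ÷ 23 ≈ 8326.522.
Standard quotas: Alpha 4.9739, Beta 6.7070, Gamma 1.4516, Delta 2.2506, Epsilon 1.8528, Zeta 5.7641.
Lower quotas: Alpha 4, Beta 6, Gamma 1, Delta 2, Epsilon 1, Zeta 5 (sum 19, leaving 4 seats).
Remainders in descending order: Alpha 0.9739, Epsilon 0.8528, Zeta 0.7641, Beta 0.7070, Gamma 0.4516, Delta 0.2506.
Largest remainders: Alpha, Epsilon, Zeta, Beta receive the extra seats.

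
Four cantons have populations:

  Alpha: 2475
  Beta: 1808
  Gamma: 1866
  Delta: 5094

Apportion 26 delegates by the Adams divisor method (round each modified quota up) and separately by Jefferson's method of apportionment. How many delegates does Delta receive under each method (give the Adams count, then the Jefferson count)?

Adams: Alpha 6, Beta 4, Gamma 5, Delta 11.
Jefferson: Alpha 6, Beta 4, Gamma 4, Delta 12.
Delta gets 11 under Adams and 12 under Jefferson.

11 and 12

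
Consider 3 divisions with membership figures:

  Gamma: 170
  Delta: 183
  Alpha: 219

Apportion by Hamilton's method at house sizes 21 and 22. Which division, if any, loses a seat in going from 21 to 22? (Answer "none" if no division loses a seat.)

At 21 seats: Gamma 6, Delta 7, Alpha 8.
At 22 seats: Gamma 7, Delta 7, Alpha 8.
No division's allocation decreased.

none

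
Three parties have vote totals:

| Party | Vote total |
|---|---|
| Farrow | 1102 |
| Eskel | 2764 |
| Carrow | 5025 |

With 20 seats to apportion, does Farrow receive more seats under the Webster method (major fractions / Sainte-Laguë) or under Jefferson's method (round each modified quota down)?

Webster: Farrow 3, Eskel 6, Carrow 11.
Jefferson: Farrow 2, Eskel 6, Carrow 12.
Farrow gets 3 under Webster and 2 under Jefferson.

Webster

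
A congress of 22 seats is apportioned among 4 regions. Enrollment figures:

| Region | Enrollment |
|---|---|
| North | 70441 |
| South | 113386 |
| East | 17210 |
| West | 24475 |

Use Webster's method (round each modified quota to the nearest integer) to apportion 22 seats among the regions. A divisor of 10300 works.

North 7, South 11, East 2, West 2

With modified divisor 10300: modified quotas North 6.839, South 11.008, East 1.671, West 2.376.
Rounding to the nearest integer: North 7, South 11, East 2, West 2 (total 22).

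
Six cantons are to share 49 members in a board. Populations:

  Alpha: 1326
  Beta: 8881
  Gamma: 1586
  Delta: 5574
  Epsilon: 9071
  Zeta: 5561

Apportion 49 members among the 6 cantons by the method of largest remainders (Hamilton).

Standard divisor: 31999 ÷ 49 ≈ 653.041.
Standard quotas: Alpha 2.0305, Beta 13.5995, Gamma 2.4286, Delta 8.5355, Epsilon 13.8904, Zeta 8.5155.
Lower quotas: Alpha 2, Beta 13, Gamma 2, Delta 8, Epsilon 13, Zeta 8 (sum 46, leaving 3 seats).
Remainders in descending order: Epsilon 0.8904, Beta 0.5995, Delta 0.5355, Zeta 0.5155, Gamma 0.4286, Alpha 0.0305.
The surplus seats go to Epsilon, Beta, Delta.

Alpha 2; Beta 14; Gamma 2; Delta 9; Epsilon 14; Zeta 8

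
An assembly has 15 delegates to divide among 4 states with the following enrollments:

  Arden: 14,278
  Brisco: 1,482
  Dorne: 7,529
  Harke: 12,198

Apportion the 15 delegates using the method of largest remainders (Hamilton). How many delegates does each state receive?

Arden 6, Brisco 1, Dorne 3, Harke 5

The standard divisor is 35487/15 ≈ 2365.8.
Standard quotas: Arden 6.0352, Brisco 0.6264, Dorne 3.1824, Harke 5.1560.
Lower quotas: Arden 6, Brisco 0, Dorne 3, Harke 5 (sum 14, leaving 1 seat).
Remainders in descending order: Brisco 0.6264, Dorne 0.1824, Harke 0.1560, Arden 0.0352.
The surplus seat goes to Brisco.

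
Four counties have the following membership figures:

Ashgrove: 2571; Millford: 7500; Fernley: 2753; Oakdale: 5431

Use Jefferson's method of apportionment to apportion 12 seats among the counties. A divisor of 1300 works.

With modified divisor 1300: modified quotas Ashgrove 1.978, Millford 5.769, Fernley 2.118, Oakdale 4.178.
Rounding down: Ashgrove 1, Millford 5, Fernley 2, Oakdale 4 (total 12).

Ashgrove 1, Millford 5, Fernley 2, Oakdale 4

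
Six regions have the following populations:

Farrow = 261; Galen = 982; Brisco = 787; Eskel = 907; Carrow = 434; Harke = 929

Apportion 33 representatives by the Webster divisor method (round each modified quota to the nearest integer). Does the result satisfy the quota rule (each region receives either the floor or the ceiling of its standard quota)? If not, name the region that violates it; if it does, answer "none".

none

Standard quotas: Farrow 2.003, Galen 7.536, Brisco 6.040, Eskel 6.961, Carrow 3.331, Harke 7.130.
Webster allocation: Farrow 2, Galen 8, Brisco 6, Eskel 7, Carrow 3, Harke 7.
Every allocation lies between the lower and upper quota.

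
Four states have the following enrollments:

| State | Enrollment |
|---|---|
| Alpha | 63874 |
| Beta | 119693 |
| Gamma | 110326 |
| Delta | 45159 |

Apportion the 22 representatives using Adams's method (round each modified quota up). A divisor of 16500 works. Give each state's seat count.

Alpha 4; Beta 8; Gamma 7; Delta 3

With modified divisor 16500: modified quotas Alpha 3.871, Beta 7.254, Gamma 6.686, Delta 2.737.
Rounding up: Alpha 4, Beta 8, Gamma 7, Delta 3 (total 22).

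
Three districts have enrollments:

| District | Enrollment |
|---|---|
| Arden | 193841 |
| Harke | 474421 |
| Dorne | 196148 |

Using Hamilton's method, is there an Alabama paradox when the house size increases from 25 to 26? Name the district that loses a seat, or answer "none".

At 25 seats: Arden 5, Harke 14, Dorne 6.
At 26 seats: Arden 6, Harke 14, Dorne 6.
No district's allocation decreased.

none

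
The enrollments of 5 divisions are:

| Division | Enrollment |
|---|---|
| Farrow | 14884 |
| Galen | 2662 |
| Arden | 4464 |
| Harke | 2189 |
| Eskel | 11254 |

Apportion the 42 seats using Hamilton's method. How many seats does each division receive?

Farrow 18, Galen 3, Arden 5, Harke 3, Eskel 13

Standard divisor: 35453 ÷ 42 ≈ 844.119.
Standard quotas: Farrow 17.6326, Galen 3.1536, Arden 5.2884, Harke 2.5932, Eskel 13.3322.
Lower quotas: Farrow 17, Galen 3, Arden 5, Harke 2, Eskel 13 (sum 40, leaving 2 seats).
Remainders in descending order: Farrow 0.6326, Harke 0.5932, Eskel 0.3322, Arden 0.2884, Galen 0.1536.
The surplus seats go to Farrow, Harke.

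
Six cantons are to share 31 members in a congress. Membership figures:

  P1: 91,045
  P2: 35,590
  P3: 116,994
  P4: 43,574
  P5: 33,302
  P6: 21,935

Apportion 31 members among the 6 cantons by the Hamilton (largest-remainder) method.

Total 342440; standard divisor 342440/31 ≈ 11046.452.
Standard quotas: P1 8.2420, P2 3.2218, P3 10.5911, P4 3.9446, P5 3.0147, P6 1.9857.
Lower quotas: P1 8, P2 3, P3 10, P4 3, P5 3, P6 1 (sum 28, leaving 3 seats).
Remainders in descending order: P6 0.9857, P4 0.9446, P3 0.5911, P1 0.2420, P2 0.2218, P5 0.0147.
Largest remainders: P6, P4, P3 receive the extra seats.

P1=8, P2=3, P3=11, P4=4, P5=3, P6=2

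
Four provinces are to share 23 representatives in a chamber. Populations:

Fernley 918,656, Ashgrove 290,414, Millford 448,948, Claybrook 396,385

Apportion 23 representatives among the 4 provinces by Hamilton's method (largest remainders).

The standard divisor is 2054403/23 ≈ 89321.87.
Standard quotas: Fernley 10.2848, Ashgrove 3.2513, Millford 5.0262, Claybrook 4.4377.
Lower quotas: Fernley 10, Ashgrove 3, Millford 5, Claybrook 4 (sum 22, leaving 1 seat).
Remainders in descending order: Claybrook 0.4377, Fernley 0.2848, Ashgrove 0.2513, Millford 0.0262.
Largest remainder: Claybrook receives the extra seat.

Fernley 10, Ashgrove 3, Millford 5, Claybrook 5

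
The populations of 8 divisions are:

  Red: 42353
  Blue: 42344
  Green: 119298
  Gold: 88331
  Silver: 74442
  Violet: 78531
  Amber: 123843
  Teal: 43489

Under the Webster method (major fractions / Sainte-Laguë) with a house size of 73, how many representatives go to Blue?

5

Standard divisor 612631/73 ≈ 8392.205; standard quotas: Red 5.047, Blue 5.046, Green 14.215, Gold 10.525, Silver 8.870, Violet 9.358, Amber 14.757, Teal 5.182.
Rounding to the nearest integer gives Red 5, Blue 5, Green 14, Gold 11, Silver 9, Violet 9, Amber 15, Teal 5 — total 73, matching the house size, so no adjustment is needed.
Blue receives 5.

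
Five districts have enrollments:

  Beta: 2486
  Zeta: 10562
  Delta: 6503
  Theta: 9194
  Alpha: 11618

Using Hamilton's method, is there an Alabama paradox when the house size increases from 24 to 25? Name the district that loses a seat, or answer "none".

At 24 seats: Beta 2, Zeta 6, Delta 4, Theta 5, Alpha 7.
At 25 seats: Beta 1, Zeta 7, Delta 4, Theta 6, Alpha 7.
Beta drops from 2 to 1.

Beta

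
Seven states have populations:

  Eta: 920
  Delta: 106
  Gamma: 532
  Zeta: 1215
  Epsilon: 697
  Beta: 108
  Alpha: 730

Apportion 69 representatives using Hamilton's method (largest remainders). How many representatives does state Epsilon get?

11

Standard divisor: 4308 ÷ 69 ≈ 62.435.
Standard quotas: Eta 14.735, Delta 1.698, Gamma 8.521, Zeta 19.460, Epsilon 11.164, Beta 1.730, Alpha 11.692.
Lower quotas: Eta 14, Delta 1, Gamma 8, Zeta 19, Epsilon 11, Beta 1, Alpha 11 (sum 65, leaving 4 seats).
Remainders in descending order: Eta 0.735, Beta 0.730, Delta 0.698, Alpha 0.692, Gamma 0.521, Zeta 0.460, Epsilon 0.164.
Largest remainders: Eta, Beta, Delta, Alpha receive the extra seats.
Epsilon receives 11.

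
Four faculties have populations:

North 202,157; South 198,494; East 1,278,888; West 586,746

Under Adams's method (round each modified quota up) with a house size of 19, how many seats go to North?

2

Standard divisor 2266285/19 ≈ 119278.158; standard quotas: North 1.695, South 1.664, East 10.722, West 4.919.
Rounding up gives 2, 2, 11, 5 = 20 seats, so the divisor must be adjusted.
With modified divisor 135000: modified quotas North 1.497, South 1.470, East 9.473, West 4.346.
Rounding up: North 2, South 2, East 10, West 5 (total 19).
North receives 2.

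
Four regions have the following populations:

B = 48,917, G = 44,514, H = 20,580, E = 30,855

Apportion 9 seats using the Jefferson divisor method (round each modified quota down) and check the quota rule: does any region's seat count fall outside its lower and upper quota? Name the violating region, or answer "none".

none

Standard quotas: B 3.039, G 2.765, H 1.279, E 1.917.
Jefferson allocation: B 3, G 3, H 1, E 2.
Every allocation lies between the lower and upper quota.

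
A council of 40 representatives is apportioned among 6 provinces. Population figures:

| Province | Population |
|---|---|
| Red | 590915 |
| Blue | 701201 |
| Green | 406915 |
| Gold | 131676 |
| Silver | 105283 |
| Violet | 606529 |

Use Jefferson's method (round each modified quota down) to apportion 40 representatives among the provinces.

Standard divisor 2542519/40 ≈ 63562.975; standard quotas: Red 9.297, Blue 11.032, Green 6.402, Gold 2.072, Silver 1.656, Violet 9.542.
Rounding down gives 9, 11, 6, 2, 1, 9 = 38 seats, so the divisor must be adjusted.
With modified divisor 58800: modified quotas Red 10.050, Blue 11.925, Green 6.920, Gold 2.239, Silver 1.791, Violet 10.315.
Rounding down: Red 10, Blue 11, Green 6, Gold 2, Silver 1, Violet 10 (total 40).

Red: 10, Blue: 11, Green: 6, Gold: 2, Silver: 1, Violet: 10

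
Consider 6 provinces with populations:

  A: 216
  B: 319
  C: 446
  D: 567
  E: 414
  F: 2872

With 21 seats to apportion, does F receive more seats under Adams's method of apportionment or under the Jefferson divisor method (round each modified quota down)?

Jefferson

Adams: A 1, B 2, C 2, D 3, E 2, F 11.
Jefferson: A 1, B 1, C 2, D 2, E 2, F 13.
F gets 11 under Adams and 13 under Jefferson.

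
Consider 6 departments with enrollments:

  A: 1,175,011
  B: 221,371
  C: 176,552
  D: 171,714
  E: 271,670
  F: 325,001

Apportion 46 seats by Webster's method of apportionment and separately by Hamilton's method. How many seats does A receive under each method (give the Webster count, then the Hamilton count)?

24 and 23

Webster: A 24, B 4, C 4, D 3, E 5, F 6.
Hamilton: A 23, B 4, C 4, D 3, E 5, F 7.
A gets 24 under Webster and 23 under Hamilton.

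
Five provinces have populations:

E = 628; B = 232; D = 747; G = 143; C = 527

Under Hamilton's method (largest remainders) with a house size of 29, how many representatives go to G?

The standard divisor is 2277/29 ≈ 78.517.
Standard quotas: E 7.998, B 2.955, D 9.514, G 1.821, C 6.712.
Lower quotas: E 7, B 2, D 9, G 1, C 6 (sum 25, leaving 4 seats).
Remainders in descending order: E 0.998, B 0.955, G 0.821, C 0.712, D 0.514.
The surplus seats go to E, B, G, C.
G receives 2.

2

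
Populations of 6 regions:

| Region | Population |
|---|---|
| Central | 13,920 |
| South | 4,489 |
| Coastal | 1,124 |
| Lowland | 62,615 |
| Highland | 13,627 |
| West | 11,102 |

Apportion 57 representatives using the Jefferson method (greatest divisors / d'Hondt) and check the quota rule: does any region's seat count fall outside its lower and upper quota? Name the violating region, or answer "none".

Standard quotas: Central 7.424, South 2.394, Coastal 0.599, Lowland 33.394, Highland 7.268, West 5.921.
Jefferson allocation: Central 7, South 2, Coastal 0, Lowland 35, Highland 7, West 6.
Lowland has quota 33.394 (lower 33, upper 34) but receives 35 — outside the quota interval.

Lowland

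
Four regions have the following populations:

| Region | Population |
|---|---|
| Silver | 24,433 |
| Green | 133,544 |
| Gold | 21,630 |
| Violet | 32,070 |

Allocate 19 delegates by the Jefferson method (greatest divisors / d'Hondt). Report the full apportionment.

Standard divisor 211677/19 ≈ 11140.895; standard quotas: Silver 2.193, Green 11.987, Gold 1.941, Violet 2.879.
Rounding down gives 2, 11, 1, 2 = 16 seats, so the divisor must be adjusted.
With modified divisor 10500: modified quotas Silver 2.327, Green 12.718, Gold 2.060, Violet 3.054.
Rounding down: Silver 2, Green 12, Gold 2, Violet 3 (total 19).

Silver 2; Green 12; Gold 2; Violet 3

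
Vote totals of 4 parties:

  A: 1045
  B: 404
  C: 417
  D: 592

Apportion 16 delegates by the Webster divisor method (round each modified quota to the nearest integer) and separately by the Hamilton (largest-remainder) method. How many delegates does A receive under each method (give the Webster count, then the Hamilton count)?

Webster: A 6, B 3, C 3, D 4.
Hamilton: A 7, B 2, C 3, D 4.
A gets 6 under Webster and 7 under Hamilton.

6 and 7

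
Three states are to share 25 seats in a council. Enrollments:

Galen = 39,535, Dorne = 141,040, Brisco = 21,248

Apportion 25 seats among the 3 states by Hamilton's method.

The standard divisor is 201823/25 ≈ 8072.92.
Standard quotas: Galen 4.8972, Dorne 17.4708, Brisco 2.6320.
Lower quotas: Galen 4, Dorne 17, Brisco 2 (sum 23, leaving 2 seats).
Remainders in descending order: Galen 0.8972, Brisco 0.6320, Dorne 0.4708.
Largest remainders: Galen, Brisco receive the extra seats.

Galen 5, Dorne 17, Brisco 3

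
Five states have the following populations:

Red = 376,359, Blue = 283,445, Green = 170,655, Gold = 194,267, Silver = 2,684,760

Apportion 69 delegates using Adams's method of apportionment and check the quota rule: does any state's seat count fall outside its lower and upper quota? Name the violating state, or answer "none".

Silver

Standard quotas: Red 7.001, Blue 5.272, Green 3.174, Gold 3.614, Silver 49.939.
Adams allocation: Red 7, Blue 6, Green 4, Gold 4, Silver 48.
Silver has quota 49.939 (lower 49, upper 50) but receives 48 — outside the quota interval.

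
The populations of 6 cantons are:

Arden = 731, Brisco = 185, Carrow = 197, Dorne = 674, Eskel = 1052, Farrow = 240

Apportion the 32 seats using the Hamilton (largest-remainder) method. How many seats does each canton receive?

Standard divisor: 3079 ÷ 32 ≈ 96.219.
Standard quotas: Arden 7.597, Brisco 1.923, Carrow 2.047, Dorne 7.005, Eskel 10.933, Farrow 2.494.
Lower quotas: Arden 7, Brisco 1, Carrow 2, Dorne 7, Eskel 10, Farrow 2 (sum 29, leaving 3 seats).
Remainders in descending order: Eskel 0.933, Brisco 0.923, Arden 0.597, Farrow 0.494, Carrow 0.047, Dorne 0.005.
The surplus seats go to Eskel, Brisco, Arden.

Arden=8; Brisco=2; Carrow=2; Dorne=7; Eskel=11; Farrow=2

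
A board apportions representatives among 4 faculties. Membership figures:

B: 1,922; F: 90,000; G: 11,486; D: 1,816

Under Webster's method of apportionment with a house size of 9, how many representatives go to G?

1

Standard divisor 105224/9 ≈ 11691.556; standard quotas: B 0.164, F 7.698, G 0.982, D 0.155.
Rounding to the nearest integer gives B 0, F 8, G 1, D 0 — total 9, matching the house size, so no adjustment is needed.
G receives 1.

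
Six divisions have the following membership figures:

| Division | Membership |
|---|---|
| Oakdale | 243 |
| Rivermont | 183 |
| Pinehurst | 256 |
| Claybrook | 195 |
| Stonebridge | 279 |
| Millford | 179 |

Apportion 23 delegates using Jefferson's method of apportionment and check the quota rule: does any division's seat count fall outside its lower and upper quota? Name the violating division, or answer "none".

none

Standard quotas: Oakdale 4.187, Rivermont 3.153, Pinehurst 4.410, Claybrook 3.360, Stonebridge 4.807, Millford 3.084.
Jefferson allocation: Oakdale 4, Rivermont 3, Pinehurst 5, Claybrook 3, Stonebridge 5, Millford 3.
Every allocation lies between the lower and upper quota.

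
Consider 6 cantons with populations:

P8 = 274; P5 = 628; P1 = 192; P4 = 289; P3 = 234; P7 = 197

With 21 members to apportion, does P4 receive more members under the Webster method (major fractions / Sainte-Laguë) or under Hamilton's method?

Hamilton

Webster: P8 3, P5 8, P1 2, P4 3, P3 3, P7 2.
Hamilton: P8 3, P5 7, P1 2, P4 4, P3 3, P7 2.
P4 gets 3 under Webster and 4 under Hamilton.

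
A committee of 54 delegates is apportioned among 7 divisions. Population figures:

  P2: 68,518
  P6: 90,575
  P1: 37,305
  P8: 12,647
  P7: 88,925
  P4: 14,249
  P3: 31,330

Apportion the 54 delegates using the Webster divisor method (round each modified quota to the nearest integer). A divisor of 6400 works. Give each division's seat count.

With modified divisor 6400: modified quotas P2 10.706, P6 14.152, P1 5.829, P8 1.976, P7 13.895, P4 2.226, P3 4.895.
Rounding to the nearest integer: P2 11, P6 14, P1 6, P8 2, P7 14, P4 2, P3 5 (total 54).

P2=11, P6=14, P1=6, P8=2, P7=14, P4=2, P3=5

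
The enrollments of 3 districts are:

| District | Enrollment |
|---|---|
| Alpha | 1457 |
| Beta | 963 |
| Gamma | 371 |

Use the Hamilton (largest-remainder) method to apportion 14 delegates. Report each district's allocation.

The standard divisor is 2791/14 ≈ 199.357.
Standard quotas: Alpha 7.308, Beta 4.831, Gamma 1.861.
Lower quotas: Alpha 7, Beta 4, Gamma 1 (sum 12, leaving 2 seats).
Remainders in descending order: Gamma 0.861, Beta 0.831, Alpha 0.308.
The surplus seats go to Gamma, Beta.

Alpha 7, Beta 5, Gamma 2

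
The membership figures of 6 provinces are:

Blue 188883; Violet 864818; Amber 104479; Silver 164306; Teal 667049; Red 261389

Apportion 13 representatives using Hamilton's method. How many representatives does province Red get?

The standard divisor is 2250924/13 = 173148.
Standard quotas: Blue 1.0909, Violet 4.9947, Amber 0.6034, Silver 0.9489, Teal 3.8525, Red 1.5096.
Lower quotas: Blue 1, Violet 4, Amber 0, Silver 0, Teal 3, Red 1 (sum 9, leaving 4 seats).
Remainders in descending order: Violet 0.9947, Silver 0.9489, Teal 0.8525, Amber 0.6034, Red 0.5096, Blue 0.0909.
Largest remainders: Violet, Silver, Teal, Amber receive the extra seats.
Red receives 1.

1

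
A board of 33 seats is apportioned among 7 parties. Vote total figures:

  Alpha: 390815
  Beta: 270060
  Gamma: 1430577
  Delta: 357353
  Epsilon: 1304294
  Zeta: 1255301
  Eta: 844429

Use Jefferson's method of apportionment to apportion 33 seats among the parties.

Standard divisor 5852829/33 ≈ 177358.455; standard quotas: Alpha 2.204, Beta 1.523, Gamma 8.066, Delta 2.015, Epsilon 7.354, Zeta 7.078, Eta 4.761.
Rounding down gives 2, 1, 8, 2, 7, 7, 4 = 31 seats, so the divisor must be adjusted.
With modified divisor 161000: modified quotas Alpha 2.427, Beta 1.677, Gamma 8.886, Delta 2.220, Epsilon 8.101, Zeta 7.797, Eta 5.245.
Rounding down: Alpha 2, Beta 1, Gamma 8, Delta 2, Epsilon 8, Zeta 7, Eta 5 (total 33).

Alpha=2; Beta=1; Gamma=8; Delta=2; Epsilon=8; Zeta=7; Eta=5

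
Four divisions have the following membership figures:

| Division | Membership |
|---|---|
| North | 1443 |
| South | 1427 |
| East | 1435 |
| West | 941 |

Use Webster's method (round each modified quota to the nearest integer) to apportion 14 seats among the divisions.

North 4, South 4, East 4, West 2

Standard divisor 5246/14 ≈ 374.714; standard quotas: North 3.851, South 3.808, East 3.830, West 2.511.
Rounding to the nearest integer gives 4, 4, 4, 3 = 15 seats, so the divisor must be adjusted.
With modified divisor 400: modified quotas North 3.607, South 3.567, East 3.587, West 2.353.
Rounding to the nearest integer: North 4, South 4, East 4, West 2 (total 14).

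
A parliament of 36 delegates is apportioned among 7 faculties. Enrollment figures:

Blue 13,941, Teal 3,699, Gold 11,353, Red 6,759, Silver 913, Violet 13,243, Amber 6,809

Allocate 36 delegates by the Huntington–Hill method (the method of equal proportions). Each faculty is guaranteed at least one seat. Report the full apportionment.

Blue: 9, Teal: 2, Gold: 7, Red: 4, Silver: 1, Violet: 9, Amber: 4

With divisor 1542: modified quotas Blue 9.041, Teal 2.399, Gold 7.363, Red 4.383, Silver 0.592, Violet 8.588, Amber 4.416.
Geometric-mean thresholds: Blue √(9·10)=9.487, Teal √(2·3)=2.449, Gold √(7·8)=7.483, Red √(4·5)=4.472, Silver (min 1), Violet √(8·9)=8.485, Amber √(4·5)=4.472.
Each quota rounded against its threshold gives Blue 9, Teal 2, Gold 7, Red 4, Silver 1, Violet 9, Amber 4 (total 36).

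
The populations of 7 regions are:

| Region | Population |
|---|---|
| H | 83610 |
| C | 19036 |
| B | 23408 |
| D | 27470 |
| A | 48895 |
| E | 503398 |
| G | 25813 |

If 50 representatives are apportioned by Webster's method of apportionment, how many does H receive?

6

Standard divisor 731630/50 ≈ 14632.6; standard quotas: H 5.714, C 1.301, B 1.600, D 1.877, A 3.342, E 34.402, G 1.764.
Rounding to the nearest integer gives H 6, C 1, B 2, D 2, A 3, E 34, G 2 — total 50, matching the house size, so no adjustment is needed.
H receives 6.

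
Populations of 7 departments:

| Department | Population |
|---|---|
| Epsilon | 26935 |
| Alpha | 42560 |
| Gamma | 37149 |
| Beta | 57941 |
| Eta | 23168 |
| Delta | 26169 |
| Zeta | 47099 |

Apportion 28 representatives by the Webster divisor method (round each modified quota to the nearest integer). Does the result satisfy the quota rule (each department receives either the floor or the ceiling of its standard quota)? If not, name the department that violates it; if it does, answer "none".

none

Standard quotas: Epsilon 2.889, Alpha 4.565, Gamma 3.985, Beta 6.215, Eta 2.485, Delta 2.807, Zeta 5.052.
Webster allocation: Epsilon 3, Alpha 5, Gamma 4, Beta 6, Eta 2, Delta 3, Zeta 5.
Every allocation lies between the lower and upper quota.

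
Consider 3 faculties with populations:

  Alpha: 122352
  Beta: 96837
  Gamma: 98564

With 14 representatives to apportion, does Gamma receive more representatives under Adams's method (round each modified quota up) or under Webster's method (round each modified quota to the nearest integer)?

Adams

Adams: Alpha 5, Beta 4, Gamma 5.
Webster: Alpha 6, Beta 4, Gamma 4.
Gamma gets 5 under Adams and 4 under Webster.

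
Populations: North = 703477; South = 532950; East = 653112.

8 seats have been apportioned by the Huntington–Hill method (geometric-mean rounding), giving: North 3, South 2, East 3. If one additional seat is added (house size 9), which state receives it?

South

Priority for the next seat is population ÷ (√(s·(s+1))).
Priorities: North 203076.318, South 217575.926, East 188537.195.
Highest priority: South.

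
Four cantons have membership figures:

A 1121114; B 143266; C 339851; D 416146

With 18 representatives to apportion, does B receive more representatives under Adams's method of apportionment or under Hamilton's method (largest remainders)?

Adams: A 9, B 2, C 3, D 4.
Hamilton: A 10, B 1, C 3, D 4.
B gets 2 under Adams and 1 under Hamilton.

Adams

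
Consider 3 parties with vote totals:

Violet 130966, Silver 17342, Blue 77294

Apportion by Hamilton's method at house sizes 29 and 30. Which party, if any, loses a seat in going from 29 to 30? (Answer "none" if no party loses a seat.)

none

At 29 seats: Violet 17, Silver 2, Blue 10.
At 30 seats: Violet 18, Silver 2, Blue 10.
No party's allocation decreased.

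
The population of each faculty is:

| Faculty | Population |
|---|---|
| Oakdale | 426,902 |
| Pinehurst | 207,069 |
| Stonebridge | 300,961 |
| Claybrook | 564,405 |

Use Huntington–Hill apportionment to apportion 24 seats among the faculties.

With divisor 62824: modified quotas Oakdale 6.795, Pinehurst 3.296, Stonebridge 4.791, Claybrook 8.984.
Geometric-mean thresholds: Oakdale √(6·7)=6.481, Pinehurst √(3·4)=3.464, Stonebridge √(4·5)=4.472, Claybrook √(8·9)=8.485.
Each quota rounded against its threshold gives Oakdale 7, Pinehurst 3, Stonebridge 5, Claybrook 9 (total 24).

Oakdale=7; Pinehurst=3; Stonebridge=5; Claybrook=9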